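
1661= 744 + 917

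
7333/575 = 12+433/575 = 12.75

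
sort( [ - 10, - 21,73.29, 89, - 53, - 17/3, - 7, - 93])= [ - 93,-53, - 21, - 10, - 7 , - 17/3, 73.29, 89 ] 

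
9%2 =1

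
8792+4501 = 13293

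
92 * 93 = 8556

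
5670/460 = 567/46 = 12.33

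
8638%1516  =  1058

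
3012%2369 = 643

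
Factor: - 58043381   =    -  11^1*5276671^1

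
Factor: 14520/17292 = 110/131 = 2^1*5^1*11^1*131^(-1 ) 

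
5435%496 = 475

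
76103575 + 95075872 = 171179447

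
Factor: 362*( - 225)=- 81450 =- 2^1*3^2*5^2*181^1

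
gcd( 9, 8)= 1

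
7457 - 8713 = -1256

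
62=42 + 20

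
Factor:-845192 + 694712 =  - 150480 = -2^4*3^2*5^1*11^1*19^1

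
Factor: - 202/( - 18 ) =101/9 =3^ (-2 ) * 101^1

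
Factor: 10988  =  2^2 * 41^1*67^1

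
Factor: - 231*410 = - 2^1*3^1*5^1*7^1*11^1*41^1= - 94710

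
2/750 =1/375 = 0.00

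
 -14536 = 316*( - 46 )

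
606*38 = 23028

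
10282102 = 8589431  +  1692671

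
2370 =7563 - 5193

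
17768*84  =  1492512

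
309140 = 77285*4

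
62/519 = 62/519 = 0.12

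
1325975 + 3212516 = 4538491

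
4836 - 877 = 3959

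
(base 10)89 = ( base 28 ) 35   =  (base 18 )4h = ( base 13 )6b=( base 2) 1011001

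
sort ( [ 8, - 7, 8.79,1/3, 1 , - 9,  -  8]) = [ - 9, - 8 , - 7,1/3,1,8,8.79 ] 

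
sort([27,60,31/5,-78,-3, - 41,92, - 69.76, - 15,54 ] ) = [-78, - 69.76,  -  41, - 15, - 3 , 31/5,27,54, 60,92] 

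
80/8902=40/4451=0.01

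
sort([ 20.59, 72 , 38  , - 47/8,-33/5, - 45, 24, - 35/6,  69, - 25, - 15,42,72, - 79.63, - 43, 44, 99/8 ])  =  [  -  79.63, - 45, - 43,-25, - 15 , - 33/5, - 47/8, - 35/6 , 99/8,20.59, 24,38,42, 44, 69,72,72 ] 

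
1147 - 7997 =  - 6850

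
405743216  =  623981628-218238412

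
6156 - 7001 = - 845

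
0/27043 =0 = 0.00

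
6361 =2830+3531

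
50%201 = 50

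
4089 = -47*(  -  87 )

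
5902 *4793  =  28288286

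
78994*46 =3633724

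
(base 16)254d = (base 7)36561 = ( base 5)301144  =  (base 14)36A1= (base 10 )9549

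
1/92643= 1/92643 = 0.00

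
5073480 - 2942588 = 2130892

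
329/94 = 3 +1/2 = 3.50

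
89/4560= 89/4560 =0.02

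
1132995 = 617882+515113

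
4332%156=120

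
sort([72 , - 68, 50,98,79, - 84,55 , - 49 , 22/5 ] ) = [ - 84 , - 68,  -  49, 22/5,  50, 55,72,79,  98 ]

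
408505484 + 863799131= 1272304615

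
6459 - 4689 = 1770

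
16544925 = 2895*5715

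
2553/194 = 13 + 31/194 = 13.16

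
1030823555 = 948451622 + 82371933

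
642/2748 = 107/458= 0.23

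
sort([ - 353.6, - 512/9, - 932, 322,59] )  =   [-932,-353.6,- 512/9,59, 322]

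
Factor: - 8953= - 7^1*1279^1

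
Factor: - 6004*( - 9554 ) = 2^3 * 17^1*19^1*79^1*281^1  =  57362216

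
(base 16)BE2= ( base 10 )3042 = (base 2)101111100010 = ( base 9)4150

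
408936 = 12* 34078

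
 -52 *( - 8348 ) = 434096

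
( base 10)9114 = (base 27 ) CDF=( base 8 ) 21632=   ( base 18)1A26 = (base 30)a3o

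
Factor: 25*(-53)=- 5^2 *53^1 = - 1325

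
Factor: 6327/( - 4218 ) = -3/2= - 2^( - 1)*3^1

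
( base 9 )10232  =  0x1a60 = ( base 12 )3AA8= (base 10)6752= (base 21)f6b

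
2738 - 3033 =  - 295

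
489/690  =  163/230=0.71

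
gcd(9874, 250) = 2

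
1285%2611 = 1285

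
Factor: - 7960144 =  - 2^4*497509^1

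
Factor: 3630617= 107^1*33931^1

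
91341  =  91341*1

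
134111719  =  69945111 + 64166608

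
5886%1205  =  1066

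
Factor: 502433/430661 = 7^ (  -  2 )*11^(-1)*17^( - 1) * 47^(  -  1) * 67^1*7499^1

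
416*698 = 290368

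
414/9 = 46 = 46.00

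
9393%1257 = 594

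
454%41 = 3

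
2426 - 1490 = 936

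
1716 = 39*44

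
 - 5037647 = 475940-5513587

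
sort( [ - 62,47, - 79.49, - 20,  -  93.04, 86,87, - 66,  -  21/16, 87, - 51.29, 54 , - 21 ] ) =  [ - 93.04,-79.49, - 66 , - 62,-51.29, - 21,  -  20, - 21/16,47, 54,86,87,87] 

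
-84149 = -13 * 6473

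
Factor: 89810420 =2^2*5^1*7^1*47^1*13649^1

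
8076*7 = 56532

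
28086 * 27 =758322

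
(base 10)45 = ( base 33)1C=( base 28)1h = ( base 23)1m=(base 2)101101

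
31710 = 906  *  35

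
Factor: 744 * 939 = 698616 = 2^3 * 3^2 * 31^1*313^1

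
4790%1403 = 581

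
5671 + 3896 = 9567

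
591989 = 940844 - 348855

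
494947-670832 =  - 175885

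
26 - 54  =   - 28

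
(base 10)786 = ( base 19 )237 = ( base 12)556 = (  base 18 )27C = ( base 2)1100010010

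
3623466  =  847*4278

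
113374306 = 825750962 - 712376656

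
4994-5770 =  - 776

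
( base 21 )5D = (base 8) 166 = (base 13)91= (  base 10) 118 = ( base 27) 4a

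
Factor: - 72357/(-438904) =2^( - 3)*3^1*83^(-1 )*89^1*271^1*661^ ( - 1) 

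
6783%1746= 1545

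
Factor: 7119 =3^2*7^1 * 113^1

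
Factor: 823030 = 2^1 * 5^1  *  13^2*487^1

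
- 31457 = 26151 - 57608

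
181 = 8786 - 8605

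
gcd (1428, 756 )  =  84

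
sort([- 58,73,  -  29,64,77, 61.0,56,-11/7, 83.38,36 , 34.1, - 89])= [ -89, - 58 ,  -  29, - 11/7, 34.1, 36, 56, 61.0,  64,73, 77, 83.38 ] 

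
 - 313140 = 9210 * (-34 )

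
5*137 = 685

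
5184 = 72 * 72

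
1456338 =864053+592285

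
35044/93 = 35044/93= 376.82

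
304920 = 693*440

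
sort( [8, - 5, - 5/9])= [ - 5,-5/9 , 8]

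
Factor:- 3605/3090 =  - 2^( - 1 )*3^( - 1 )*7^1  =  - 7/6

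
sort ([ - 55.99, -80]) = [-80,-55.99] 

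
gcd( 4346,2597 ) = 53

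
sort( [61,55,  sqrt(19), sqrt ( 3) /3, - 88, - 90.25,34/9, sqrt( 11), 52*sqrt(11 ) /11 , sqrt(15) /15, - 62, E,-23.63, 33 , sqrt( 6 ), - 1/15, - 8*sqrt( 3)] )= [ - 90.25,-88, - 62, - 23.63 , - 8*sqrt (3),-1/15,sqrt( 15)/15,sqrt( 3 ) /3, sqrt( 6), E, sqrt ( 11),34/9 , sqrt( 19), 52*sqrt( 11)/11,  33, 55, 61 ] 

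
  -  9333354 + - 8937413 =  - 18270767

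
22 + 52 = 74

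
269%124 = 21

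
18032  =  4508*4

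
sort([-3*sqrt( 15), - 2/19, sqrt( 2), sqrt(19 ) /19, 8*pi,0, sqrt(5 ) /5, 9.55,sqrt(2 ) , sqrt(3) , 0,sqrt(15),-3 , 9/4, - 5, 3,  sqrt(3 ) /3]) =[ - 3 *sqrt(15),-5, - 3, - 2/19, 0,  0,sqrt(19) /19,sqrt( 5)/5,sqrt( 3)/3,  sqrt (2), sqrt(2), sqrt(3),9/4,3 , sqrt(15 ), 9.55, 8*pi ] 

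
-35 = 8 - 43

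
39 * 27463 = 1071057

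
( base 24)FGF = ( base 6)105503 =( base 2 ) 10001101001111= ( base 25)ebe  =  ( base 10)9039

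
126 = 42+84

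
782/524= 1 + 129/262= 1.49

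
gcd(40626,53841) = 3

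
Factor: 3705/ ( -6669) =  - 5/9 = - 3^ ( - 2)*5^1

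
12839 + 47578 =60417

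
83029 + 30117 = 113146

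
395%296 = 99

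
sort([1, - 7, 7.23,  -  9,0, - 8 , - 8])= [-9 ,  -  8, - 8, - 7,0,  1,7.23 ] 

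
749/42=107/6 = 17.83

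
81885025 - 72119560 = 9765465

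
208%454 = 208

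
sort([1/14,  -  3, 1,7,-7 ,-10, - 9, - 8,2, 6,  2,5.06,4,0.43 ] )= [ - 10,-9 ,-8, - 7  , -3,1/14,0.43,1, 2,  2,4, 5.06,6, 7 ] 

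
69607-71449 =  - 1842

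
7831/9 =7831/9 = 870.11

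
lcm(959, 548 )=3836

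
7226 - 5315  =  1911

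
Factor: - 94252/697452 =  - 23563/174363 = -3^(-1 )*7^( - 1)*19^( - 2)*23^( - 1)*23563^1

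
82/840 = 41/420 = 0.10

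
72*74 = 5328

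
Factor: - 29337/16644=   -  9779/5548 = - 2^( - 2) * 7^1 * 11^1 * 19^( - 1)*73^( - 1 )*127^1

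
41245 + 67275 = 108520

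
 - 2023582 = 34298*( - 59)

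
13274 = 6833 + 6441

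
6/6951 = 2/2317 = 0.00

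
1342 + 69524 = 70866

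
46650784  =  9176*5084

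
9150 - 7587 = 1563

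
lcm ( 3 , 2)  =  6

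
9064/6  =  1510  +  2/3 = 1510.67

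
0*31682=0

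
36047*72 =2595384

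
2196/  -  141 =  - 16 + 20/47 = - 15.57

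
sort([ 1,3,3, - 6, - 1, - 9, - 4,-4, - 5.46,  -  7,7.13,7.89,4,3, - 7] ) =[ - 9, - 7, - 7,- 6, - 5.46, - 4, - 4, - 1, 1, 3,3,  3,4, 7.13,7.89]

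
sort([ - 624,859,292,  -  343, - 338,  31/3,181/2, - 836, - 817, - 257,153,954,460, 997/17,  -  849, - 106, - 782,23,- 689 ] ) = [ - 849, - 836,- 817, - 782 , -689,  -  624, - 343, - 338, - 257, - 106,31/3, 23  ,  997/17,181/2,153,292,460,859,  954] 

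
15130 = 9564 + 5566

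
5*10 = 50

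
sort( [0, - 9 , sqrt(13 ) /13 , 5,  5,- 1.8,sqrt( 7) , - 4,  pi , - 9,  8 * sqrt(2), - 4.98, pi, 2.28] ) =[ - 9,  -  9, - 4.98,  -  4,  -  1.8, 0 , sqrt(13) /13, 2.28,sqrt ( 7),pi , pi , 5,  5, 8* sqrt(2 )] 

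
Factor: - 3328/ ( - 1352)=2^5*13^( - 1 ) = 32/13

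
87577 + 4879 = 92456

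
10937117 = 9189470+1747647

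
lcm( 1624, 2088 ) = 14616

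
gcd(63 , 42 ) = 21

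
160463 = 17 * 9439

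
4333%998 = 341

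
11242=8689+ 2553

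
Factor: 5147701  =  13^1*359^1*1103^1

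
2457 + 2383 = 4840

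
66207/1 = 66207 = 66207.00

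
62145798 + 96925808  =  159071606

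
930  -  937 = -7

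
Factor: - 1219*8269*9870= -2^1*3^1*5^1*7^1* 23^1 * 47^1*53^1*8269^1 =- 99488721570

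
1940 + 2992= 4932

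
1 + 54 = 55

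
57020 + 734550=791570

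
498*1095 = 545310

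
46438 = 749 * 62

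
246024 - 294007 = - 47983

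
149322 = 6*24887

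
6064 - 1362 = 4702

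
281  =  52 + 229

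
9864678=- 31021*(-318 )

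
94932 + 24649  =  119581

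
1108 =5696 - 4588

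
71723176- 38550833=33172343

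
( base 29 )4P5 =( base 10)4094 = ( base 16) ffe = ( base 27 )5GH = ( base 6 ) 30542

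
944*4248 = 4010112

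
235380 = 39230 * 6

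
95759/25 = 3830+9/25 = 3830.36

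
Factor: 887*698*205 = 126920830  =  2^1*5^1*41^1*349^1*887^1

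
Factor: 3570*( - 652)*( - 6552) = 15250697280= 2^6*3^3*5^1*7^2 *13^1*17^1*163^1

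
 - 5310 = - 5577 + 267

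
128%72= 56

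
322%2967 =322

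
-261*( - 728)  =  190008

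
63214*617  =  39003038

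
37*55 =2035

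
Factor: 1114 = 2^1*557^1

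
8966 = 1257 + 7709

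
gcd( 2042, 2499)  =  1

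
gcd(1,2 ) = 1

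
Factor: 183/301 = 3^1 * 7^( - 1)* 43^ ( - 1 ) * 61^1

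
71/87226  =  71/87226 = 0.00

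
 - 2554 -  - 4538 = 1984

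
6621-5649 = 972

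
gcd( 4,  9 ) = 1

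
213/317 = 213/317 = 0.67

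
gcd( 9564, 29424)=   12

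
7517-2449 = 5068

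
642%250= 142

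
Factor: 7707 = 3^1*7^1*367^1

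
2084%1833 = 251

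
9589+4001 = 13590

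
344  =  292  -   - 52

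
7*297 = 2079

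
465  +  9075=9540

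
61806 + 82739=144545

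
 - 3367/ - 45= 74 + 37/45 = 74.82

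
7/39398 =7/39398= 0.00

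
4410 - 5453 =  - 1043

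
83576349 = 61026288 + 22550061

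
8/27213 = 8/27213 = 0.00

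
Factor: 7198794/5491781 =2^1*3^4 * 37^1*  1201^1 * 5491781^( - 1) 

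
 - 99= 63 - 162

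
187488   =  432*434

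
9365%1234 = 727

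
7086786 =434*16329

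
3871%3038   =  833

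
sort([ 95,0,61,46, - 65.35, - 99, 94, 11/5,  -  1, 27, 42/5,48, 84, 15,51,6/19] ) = [ - 99,- 65.35, - 1, 0, 6/19, 11/5 , 42/5,15,27,46, 48,51,61,84, 94,95 ] 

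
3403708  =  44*77357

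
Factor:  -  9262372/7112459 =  - 2^2*7^3*43^1*103^(  -  1 )*157^1* 199^(  -  1)*347^ ( - 1)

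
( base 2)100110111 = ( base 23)dc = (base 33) 9e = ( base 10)311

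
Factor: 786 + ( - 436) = 350  =  2^1 * 5^2*7^1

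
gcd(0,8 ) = 8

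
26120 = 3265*8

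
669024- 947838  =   - 278814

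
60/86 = 30/43 = 0.70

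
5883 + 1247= 7130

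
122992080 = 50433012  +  72559068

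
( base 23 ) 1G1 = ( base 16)382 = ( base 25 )1AN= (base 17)31E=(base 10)898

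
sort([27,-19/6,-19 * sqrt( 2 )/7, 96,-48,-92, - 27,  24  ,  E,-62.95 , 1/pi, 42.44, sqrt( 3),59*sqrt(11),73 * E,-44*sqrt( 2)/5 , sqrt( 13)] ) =[ - 92, - 62.95, - 48,-27,-44*sqrt (2)/5,-19*sqrt( 2 )/7, - 19/6, 1/pi,sqrt( 3),E, sqrt( 13) , 24,  27, 42.44, 96 , 59* sqrt(11), 73 * E ]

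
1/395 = 1/395 = 0.00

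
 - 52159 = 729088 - 781247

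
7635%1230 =255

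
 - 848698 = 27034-875732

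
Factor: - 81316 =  - 2^2*29^1*701^1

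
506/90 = 5+ 28/45 =5.62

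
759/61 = 759/61 = 12.44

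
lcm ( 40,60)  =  120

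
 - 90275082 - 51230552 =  - 141505634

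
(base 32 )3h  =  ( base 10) 113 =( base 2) 1110001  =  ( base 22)53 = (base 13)89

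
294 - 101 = 193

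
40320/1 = 40320 = 40320.00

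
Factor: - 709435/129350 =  - 2^( - 1) * 5^ ( - 1) * 13^( - 1) * 23^1*31^1 = - 713/130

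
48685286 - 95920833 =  - 47235547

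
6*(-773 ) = -4638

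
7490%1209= 236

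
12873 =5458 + 7415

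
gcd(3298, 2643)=1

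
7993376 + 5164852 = 13158228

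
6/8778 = 1/1463 = 0.00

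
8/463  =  8/463 = 0.02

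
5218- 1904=3314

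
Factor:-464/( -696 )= 2/3 = 2^1 * 3^(-1 )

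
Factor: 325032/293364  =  2^1 *3^ ( - 1)*281^( - 1 )* 467^1 = 934/843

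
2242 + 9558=11800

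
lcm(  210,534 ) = 18690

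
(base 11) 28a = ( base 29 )BL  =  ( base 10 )340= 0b101010100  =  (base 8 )524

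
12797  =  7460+5337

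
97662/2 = 48831 = 48831.00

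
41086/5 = 41086/5 = 8217.20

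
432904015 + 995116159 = 1428020174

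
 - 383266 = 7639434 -8022700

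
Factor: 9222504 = 2^3*3^1*149^1*2579^1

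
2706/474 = 451/79 = 5.71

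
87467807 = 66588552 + 20879255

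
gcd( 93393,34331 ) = 1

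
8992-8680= 312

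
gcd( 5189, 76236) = 1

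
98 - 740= - 642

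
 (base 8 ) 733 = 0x1db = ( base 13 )2A7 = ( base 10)475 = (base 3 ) 122121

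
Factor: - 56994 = -2^1*3^1* 7^1 * 23^1 * 59^1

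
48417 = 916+47501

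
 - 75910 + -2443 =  - 78353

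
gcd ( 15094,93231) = 1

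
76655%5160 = 4415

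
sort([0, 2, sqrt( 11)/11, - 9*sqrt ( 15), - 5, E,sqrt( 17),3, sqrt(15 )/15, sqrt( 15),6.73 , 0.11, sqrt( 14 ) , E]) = [ - 9*sqrt ( 15) , - 5, 0,0.11, sqrt(15)/15, sqrt ( 11)/11 , 2, E, E, 3,  sqrt( 14), sqrt( 15 ), sqrt( 17), 6.73 ] 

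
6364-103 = 6261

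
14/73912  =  7/36956 = 0.00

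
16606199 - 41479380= - 24873181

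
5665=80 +5585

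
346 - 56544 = -56198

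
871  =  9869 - 8998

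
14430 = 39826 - 25396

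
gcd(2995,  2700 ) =5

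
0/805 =0 =0.00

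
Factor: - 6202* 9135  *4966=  - 281350070820 = - 2^2 * 3^2 * 5^1*7^2* 13^1*29^1*191^1 * 443^1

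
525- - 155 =680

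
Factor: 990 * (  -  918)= -2^2*3^5*5^1* 11^1*17^1 = -908820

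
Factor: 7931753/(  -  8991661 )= - 7^(-1 )*31^1 * 331^1*773^1*1284523^( - 1)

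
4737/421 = 4737/421 = 11.25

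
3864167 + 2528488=6392655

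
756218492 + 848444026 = 1604662518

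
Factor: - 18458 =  - 2^1*11^1*839^1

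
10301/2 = 5150  +  1/2 =5150.50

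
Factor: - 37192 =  - 2^3*4649^1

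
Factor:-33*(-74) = 2^1*3^1*11^1*37^1 =2442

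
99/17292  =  3/524=0.01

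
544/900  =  136/225 = 0.60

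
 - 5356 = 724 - 6080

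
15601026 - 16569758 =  - 968732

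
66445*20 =1328900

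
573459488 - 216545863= 356913625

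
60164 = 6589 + 53575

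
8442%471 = 435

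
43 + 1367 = 1410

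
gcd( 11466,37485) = 441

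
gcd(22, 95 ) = 1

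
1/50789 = 1/50789 = 0.00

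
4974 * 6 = 29844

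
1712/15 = 114 + 2/15=114.13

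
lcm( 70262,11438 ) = 491834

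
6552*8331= 54584712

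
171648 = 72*2384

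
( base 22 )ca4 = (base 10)6032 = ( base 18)10B2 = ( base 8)13620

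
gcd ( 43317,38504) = 4813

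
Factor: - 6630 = - 2^1*3^1*5^1*13^1*17^1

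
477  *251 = 119727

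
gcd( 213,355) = 71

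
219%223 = 219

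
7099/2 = 7099/2 = 3549.50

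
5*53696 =268480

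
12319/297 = 41 + 142/297=41.48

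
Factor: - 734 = -2^1*367^1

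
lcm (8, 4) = 8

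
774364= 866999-92635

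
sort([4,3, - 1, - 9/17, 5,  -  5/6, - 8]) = [ - 8, - 1, - 5/6,-9/17,3, 4,5]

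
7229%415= 174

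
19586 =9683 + 9903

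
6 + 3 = 9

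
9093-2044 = 7049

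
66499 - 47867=18632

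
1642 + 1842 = 3484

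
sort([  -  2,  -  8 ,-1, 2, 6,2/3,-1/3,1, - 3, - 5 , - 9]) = [ - 9 , - 8 , - 5 ,-3,  -  2, - 1, - 1/3 , 2/3, 1 , 2 , 6]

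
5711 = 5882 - 171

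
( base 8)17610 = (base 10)8072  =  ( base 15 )25d2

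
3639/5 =3639/5=727.80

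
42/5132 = 21/2566= 0.01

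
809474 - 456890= 352584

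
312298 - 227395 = 84903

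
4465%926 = 761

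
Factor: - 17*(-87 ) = 1479=3^1*17^1*29^1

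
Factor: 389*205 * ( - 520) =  - 2^3*5^2*13^1 * 41^1*389^1 = - 41467400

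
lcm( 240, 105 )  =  1680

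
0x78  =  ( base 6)320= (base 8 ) 170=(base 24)50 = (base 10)120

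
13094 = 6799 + 6295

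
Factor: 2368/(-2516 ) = -16/17 = -2^4*17^( - 1) 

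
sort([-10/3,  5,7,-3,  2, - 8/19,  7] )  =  [-10/3,-3, - 8/19, 2,5, 7,7]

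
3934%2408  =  1526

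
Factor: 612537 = 3^1 * 191^1 * 1069^1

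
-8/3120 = - 1/390 = -  0.00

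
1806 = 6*301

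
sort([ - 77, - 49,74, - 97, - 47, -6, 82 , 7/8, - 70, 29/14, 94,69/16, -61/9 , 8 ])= [ - 97,-77,-70, - 49, - 47, - 61/9,-6, 7/8,29/14,69/16,8,74,82, 94] 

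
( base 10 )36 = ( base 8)44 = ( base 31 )15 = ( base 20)1g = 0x24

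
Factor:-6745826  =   -2^1*149^1*22637^1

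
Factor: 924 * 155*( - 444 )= - 2^4 * 3^2*5^1*7^1*11^1*31^1 * 37^1=- 63589680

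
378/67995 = 42/7555 =0.01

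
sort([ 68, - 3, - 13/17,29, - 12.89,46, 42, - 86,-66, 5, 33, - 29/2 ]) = [- 86, - 66, - 29/2, - 12.89, - 3, -13/17, 5,  29 , 33,42, 46,68 ]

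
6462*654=4226148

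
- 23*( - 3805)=87515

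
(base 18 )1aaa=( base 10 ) 9262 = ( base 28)BMM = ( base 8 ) 22056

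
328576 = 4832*68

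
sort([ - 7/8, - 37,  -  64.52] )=[ - 64.52, - 37, - 7/8]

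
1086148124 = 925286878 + 160861246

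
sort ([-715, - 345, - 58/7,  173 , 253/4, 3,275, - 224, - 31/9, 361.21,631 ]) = [  -  715, - 345, - 224, - 58/7, - 31/9, 3 , 253/4 , 173, 275, 361.21, 631 ]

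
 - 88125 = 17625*( - 5) 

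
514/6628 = 257/3314 = 0.08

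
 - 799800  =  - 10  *79980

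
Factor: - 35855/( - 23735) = 71/47 = 47^(  -  1) * 71^1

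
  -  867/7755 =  - 289/2585 =- 0.11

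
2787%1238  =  311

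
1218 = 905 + 313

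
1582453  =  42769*37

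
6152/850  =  3076/425 = 7.24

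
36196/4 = 9049= 9049.00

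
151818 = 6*25303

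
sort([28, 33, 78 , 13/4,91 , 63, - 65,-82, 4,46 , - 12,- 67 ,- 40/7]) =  [-82 ,-67,- 65,-12,-40/7,13/4,4, 28,33,46, 63, 78, 91 ] 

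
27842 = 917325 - 889483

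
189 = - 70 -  - 259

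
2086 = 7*298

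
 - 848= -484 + -364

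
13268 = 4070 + 9198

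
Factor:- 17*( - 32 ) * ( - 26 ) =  - 2^6*13^1*17^1 = - 14144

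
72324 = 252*287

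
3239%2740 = 499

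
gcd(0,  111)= 111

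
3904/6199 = 3904/6199 = 0.63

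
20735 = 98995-78260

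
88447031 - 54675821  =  33771210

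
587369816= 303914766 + 283455050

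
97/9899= 97/9899 = 0.01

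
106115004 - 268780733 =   -  162665729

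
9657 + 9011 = 18668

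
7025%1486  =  1081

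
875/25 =35 = 35.00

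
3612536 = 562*6428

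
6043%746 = 75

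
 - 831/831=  - 1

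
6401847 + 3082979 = 9484826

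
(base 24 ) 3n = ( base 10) 95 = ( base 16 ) 5f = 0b1011111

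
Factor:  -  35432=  - 2^3*43^1*103^1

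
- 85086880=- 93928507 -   -  8841627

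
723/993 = 241/331  =  0.73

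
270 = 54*5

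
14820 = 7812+7008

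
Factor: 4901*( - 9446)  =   - 46294846 =- 2^1*13^2*29^1 *4723^1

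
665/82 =8 + 9/82 = 8.11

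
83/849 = 83/849 = 0.10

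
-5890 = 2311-8201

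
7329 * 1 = 7329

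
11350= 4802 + 6548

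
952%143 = 94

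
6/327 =2/109  =  0.02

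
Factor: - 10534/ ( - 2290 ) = 5^( - 1 )  *23^1 = 23/5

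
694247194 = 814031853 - 119784659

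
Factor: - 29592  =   - 2^3*3^3 * 137^1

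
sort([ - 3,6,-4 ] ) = [ - 4, - 3,6] 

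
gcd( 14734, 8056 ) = 106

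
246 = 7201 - 6955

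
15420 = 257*60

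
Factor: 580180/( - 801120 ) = -29009/40056 = -2^( - 3 )*3^( - 1) *1669^( -1)*29009^1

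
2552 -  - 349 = 2901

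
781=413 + 368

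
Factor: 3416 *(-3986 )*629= - 8564574704 = -  2^4*7^1*17^1*37^1*61^1*1993^1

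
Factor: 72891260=2^2*5^1*13^1 * 280351^1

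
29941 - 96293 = - 66352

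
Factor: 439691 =7^1*23^1*2731^1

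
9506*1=9506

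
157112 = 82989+74123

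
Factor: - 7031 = -79^1*89^1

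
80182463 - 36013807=44168656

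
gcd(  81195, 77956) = 1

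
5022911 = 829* 6059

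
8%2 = 0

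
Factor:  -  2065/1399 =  - 5^1*7^1*59^1 * 1399^(  -  1)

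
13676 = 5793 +7883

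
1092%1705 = 1092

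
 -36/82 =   -  18/41 = - 0.44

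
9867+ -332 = 9535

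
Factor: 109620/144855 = 28/37 = 2^2*7^1* 37^( - 1)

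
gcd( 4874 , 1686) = 2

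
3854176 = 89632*43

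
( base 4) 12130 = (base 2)110011100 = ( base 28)EK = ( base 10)412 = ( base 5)3122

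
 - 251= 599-850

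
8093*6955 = 56286815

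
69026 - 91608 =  - 22582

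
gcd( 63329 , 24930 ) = 1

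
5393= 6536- 1143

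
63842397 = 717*89041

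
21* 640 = 13440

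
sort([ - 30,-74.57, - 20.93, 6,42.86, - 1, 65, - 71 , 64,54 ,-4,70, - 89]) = [ - 89, - 74.57, - 71, - 30,-20.93,-4,  -  1 , 6,  42.86 , 54, 64,65, 70 ] 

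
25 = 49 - 24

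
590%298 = 292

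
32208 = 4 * 8052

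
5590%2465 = 660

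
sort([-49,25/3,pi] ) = [ - 49,pi, 25/3]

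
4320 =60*72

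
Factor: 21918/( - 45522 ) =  - 13/27 =-3^( - 3)*13^1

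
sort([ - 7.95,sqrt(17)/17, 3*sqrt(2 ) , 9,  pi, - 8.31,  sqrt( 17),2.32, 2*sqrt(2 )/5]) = [ -8.31, - 7.95,sqrt(17 ) /17,2*sqrt( 2)/5, 2.32,pi,sqrt( 17 ), 3*sqrt( 2 ), 9]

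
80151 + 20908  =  101059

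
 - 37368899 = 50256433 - 87625332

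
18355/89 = 18355/89 = 206.24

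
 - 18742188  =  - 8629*2172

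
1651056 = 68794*24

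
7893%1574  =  23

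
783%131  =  128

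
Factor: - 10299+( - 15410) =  - 47^1*547^1 = - 25709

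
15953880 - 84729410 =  -68775530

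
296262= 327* 906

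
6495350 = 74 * 87775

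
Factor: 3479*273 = 949767 = 3^1*7^3*13^1  *  71^1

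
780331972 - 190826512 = 589505460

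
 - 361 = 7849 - 8210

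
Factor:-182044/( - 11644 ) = 41^( - 1)*641^1 = 641/41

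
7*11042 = 77294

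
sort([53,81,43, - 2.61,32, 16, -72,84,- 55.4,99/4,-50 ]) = [ - 72, -55.4, - 50,-2.61,16,99/4,32, 43,  53,81,  84]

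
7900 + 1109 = 9009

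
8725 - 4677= 4048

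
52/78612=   13/19653  =  0.00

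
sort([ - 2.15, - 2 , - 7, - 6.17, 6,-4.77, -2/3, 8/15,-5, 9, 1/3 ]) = [-7 ,-6.17, - 5,- 4.77, - 2.15, - 2, - 2/3,1/3, 8/15,6, 9] 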